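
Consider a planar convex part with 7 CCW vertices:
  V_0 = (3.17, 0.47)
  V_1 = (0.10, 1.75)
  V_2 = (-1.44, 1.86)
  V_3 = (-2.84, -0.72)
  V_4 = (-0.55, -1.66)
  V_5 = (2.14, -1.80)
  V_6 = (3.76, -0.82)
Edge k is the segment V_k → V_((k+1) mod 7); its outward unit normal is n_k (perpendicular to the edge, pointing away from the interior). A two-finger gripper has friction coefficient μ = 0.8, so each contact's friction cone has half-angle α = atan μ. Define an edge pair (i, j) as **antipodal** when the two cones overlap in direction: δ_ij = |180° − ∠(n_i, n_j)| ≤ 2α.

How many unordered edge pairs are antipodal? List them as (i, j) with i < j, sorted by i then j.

α = atan 0.8 = 38.66°;  2α = 77.32°
n_0 = (+0.3848, +0.9230)
n_1 = (+0.0712, +0.9975)
n_2 = (-0.8789, +0.4769)
n_3 = (-0.3797, -0.9251)
n_4 = (-0.0520, -0.9986)
n_5 = (+0.5176, -0.8556)
n_6 = (+0.9094, +0.4159)
  (0,1): δ = 161.45°  ·
  (0,2): δ = 95.85°  ·
  (0,3): δ = 0.32°  ✓
  (0,4): δ = 19.65°  ✓
  (0,5): δ = 53.80°  ✓
  (0,6): δ = 137.21°  ·
  (1,2): δ = 114.40°  ·
  (1,3): δ = 18.23°  ✓
  (1,4): δ = 1.11°  ✓
  (1,5): δ = 35.26°  ✓
  (1,6): δ = 118.66°  ·
  (2,3): δ = 83.83°  ·
  (2,4): δ = 64.49°  ✓
  (2,5): δ = 30.34°  ✓
  (2,6): δ = 53.06°  ✓
  (3,4): δ = 160.66°  ·
  (3,5): δ = 126.51°  ·
  (3,6): δ = 43.11°  ✓
  (4,5): δ = 145.85°  ·
  (4,6): δ = 62.44°  ✓
  (5,6): δ = 96.59°  ·
antipodal pairs: 11

count = 11; pairs: (0,3), (0,4), (0,5), (1,3), (1,4), (1,5), (2,4), (2,5), (2,6), (3,6), (4,6)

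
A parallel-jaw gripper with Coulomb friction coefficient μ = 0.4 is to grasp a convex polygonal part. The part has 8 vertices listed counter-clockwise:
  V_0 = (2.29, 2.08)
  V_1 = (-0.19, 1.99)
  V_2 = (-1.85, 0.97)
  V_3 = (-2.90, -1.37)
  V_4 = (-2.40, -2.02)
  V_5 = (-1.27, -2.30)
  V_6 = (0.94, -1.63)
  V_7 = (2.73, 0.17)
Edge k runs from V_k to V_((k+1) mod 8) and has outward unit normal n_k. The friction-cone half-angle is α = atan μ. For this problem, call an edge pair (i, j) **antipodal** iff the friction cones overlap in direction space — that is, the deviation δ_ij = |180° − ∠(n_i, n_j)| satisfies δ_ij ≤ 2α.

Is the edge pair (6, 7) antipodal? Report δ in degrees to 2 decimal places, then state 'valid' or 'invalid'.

δ = 122.19°, invalid

α = atan 0.4 = 21.80°;  2α = 43.60°
edge 6: e_6 = (+1.79, +1.80);  n_6 = (+0.7091, -0.7051)
edge 7: e_7 = (-0.44, +1.91);  n_7 = (+0.9745, +0.2245)
∠(n_6, n_7) = 57.81°
δ = |180° − 57.81°| = 122.19°
122.19° > 2α = 43.60°  →  invalid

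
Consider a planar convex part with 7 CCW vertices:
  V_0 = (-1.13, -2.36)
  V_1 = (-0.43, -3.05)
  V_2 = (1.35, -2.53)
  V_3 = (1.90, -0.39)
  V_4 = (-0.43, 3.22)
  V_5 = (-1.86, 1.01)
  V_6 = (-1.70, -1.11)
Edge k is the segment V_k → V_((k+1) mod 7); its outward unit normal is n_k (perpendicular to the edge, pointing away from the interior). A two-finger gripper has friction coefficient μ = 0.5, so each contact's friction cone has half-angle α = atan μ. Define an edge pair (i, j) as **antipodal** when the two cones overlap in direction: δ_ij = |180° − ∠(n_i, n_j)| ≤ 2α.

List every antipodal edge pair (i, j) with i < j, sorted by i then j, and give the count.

α = atan 0.5 = 26.57°;  2α = 53.13°
n_0 = (-0.7020, -0.7122)
n_1 = (+0.2804, -0.9599)
n_2 = (+0.9685, -0.2489)
n_3 = (+0.8402, +0.5423)
n_4 = (-0.8396, +0.5433)
n_5 = (-0.9972, -0.0753)
n_6 = (-0.9099, -0.4149)
  (0,1): δ = 119.13°  ·
  (0,2): δ = 59.83°  ·
  (0,3): δ = 12.57°  ✓
  (0,4): δ = 101.68°  ·
  (0,5): δ = 138.90°  ·
  (0,6): δ = 159.10°  ·
  (1,2): δ = 120.70°  ·
  (1,3): δ = 73.45°  ·
  (1,4): δ = 40.81°  ✓
  (1,5): δ = 78.03°  ·
  (1,6): δ = 98.23°  ·
  (2,3): δ = 132.75°  ·
  (2,4): δ = 18.49°  ✓
  (2,5): δ = 18.73°  ✓
  (2,6): δ = 38.93°  ✓
  (3,4): δ = 65.74°  ·
  (3,5): δ = 28.52°  ✓
  (3,6): δ = 8.33°  ✓
  (4,5): δ = 142.78°  ·
  (4,6): δ = 122.58°  ·
  (5,6): δ = 159.80°  ·
antipodal pairs: 7

count = 7; pairs: (0,3), (1,4), (2,4), (2,5), (2,6), (3,5), (3,6)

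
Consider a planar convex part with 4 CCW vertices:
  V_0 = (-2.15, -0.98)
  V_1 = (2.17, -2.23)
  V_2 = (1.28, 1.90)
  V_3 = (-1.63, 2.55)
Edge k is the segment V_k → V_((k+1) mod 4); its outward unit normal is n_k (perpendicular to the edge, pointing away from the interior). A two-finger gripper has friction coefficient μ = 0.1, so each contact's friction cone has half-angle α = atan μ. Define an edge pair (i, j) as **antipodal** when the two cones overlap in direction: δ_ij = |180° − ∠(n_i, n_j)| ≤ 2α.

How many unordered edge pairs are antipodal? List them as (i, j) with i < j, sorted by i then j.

count = 1; pairs: (0,2)

α = atan 0.1 = 5.71°;  2α = 11.42°
n_0 = (-0.2780, -0.9606)
n_1 = (+0.9776, +0.2107)
n_2 = (+0.2180, +0.9759)
n_3 = (-0.9893, +0.1457)
  (0,1): δ = 61.70°  ·
  (0,2): δ = 3.55°  ✓
  (0,3): δ = 97.76°  ·
  (1,2): δ = 114.75°  ·
  (1,3): δ = 20.54°  ·
  (2,3): δ = 85.79°  ·
antipodal pairs: 1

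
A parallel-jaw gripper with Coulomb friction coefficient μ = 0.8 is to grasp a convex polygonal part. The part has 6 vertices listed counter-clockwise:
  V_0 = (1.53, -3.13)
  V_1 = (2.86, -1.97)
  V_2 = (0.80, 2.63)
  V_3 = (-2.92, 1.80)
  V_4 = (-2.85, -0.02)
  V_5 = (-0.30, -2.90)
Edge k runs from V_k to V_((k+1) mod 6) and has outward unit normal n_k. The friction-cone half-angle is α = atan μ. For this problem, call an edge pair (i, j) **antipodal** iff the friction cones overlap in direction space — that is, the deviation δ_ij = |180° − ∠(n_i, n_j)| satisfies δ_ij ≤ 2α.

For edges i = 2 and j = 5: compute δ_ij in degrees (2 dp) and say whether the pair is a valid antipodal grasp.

α = atan 0.8 = 38.66°;  2α = 77.32°
edge 2: e_2 = (-3.72, -0.83);  n_2 = (-0.2178, +0.9760)
edge 5: e_5 = (+1.83, -0.23);  n_5 = (-0.1247, -0.9922)
∠(n_2, n_5) = 160.26°
δ = |180° − 160.26°| = 19.74°
19.74° ≤ 2α = 77.32°  →  valid

δ = 19.74°, valid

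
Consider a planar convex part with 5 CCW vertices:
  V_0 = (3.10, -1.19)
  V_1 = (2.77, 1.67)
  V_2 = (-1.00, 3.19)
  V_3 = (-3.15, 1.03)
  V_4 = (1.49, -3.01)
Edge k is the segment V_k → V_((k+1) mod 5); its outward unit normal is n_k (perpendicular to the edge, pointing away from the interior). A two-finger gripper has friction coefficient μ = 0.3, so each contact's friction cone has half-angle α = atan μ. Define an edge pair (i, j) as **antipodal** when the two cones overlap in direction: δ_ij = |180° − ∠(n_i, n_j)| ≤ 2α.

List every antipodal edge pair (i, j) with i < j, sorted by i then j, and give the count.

count = 2; pairs: (1,3), (2,4)

α = atan 0.3 = 16.70°;  2α = 33.40°
n_0 = (+0.9934, +0.1146)
n_1 = (+0.3739, +0.9275)
n_2 = (-0.7087, +0.7055)
n_3 = (-0.6567, -0.7542)
n_4 = (+0.7490, -0.6626)
  (0,1): δ = 118.54°  ·
  (0,2): δ = 51.45°  ·
  (0,3): δ = 42.37°  ·
  (0,4): δ = 131.92°  ·
  (1,2): δ = 112.91°  ·
  (1,3): δ = 19.09°  ✓
  (1,4): δ = 70.46°  ·
  (2,3): δ = 86.18°  ·
  (2,4): δ = 3.37°  ✓
  (3,4): δ = 90.45°  ·
antipodal pairs: 2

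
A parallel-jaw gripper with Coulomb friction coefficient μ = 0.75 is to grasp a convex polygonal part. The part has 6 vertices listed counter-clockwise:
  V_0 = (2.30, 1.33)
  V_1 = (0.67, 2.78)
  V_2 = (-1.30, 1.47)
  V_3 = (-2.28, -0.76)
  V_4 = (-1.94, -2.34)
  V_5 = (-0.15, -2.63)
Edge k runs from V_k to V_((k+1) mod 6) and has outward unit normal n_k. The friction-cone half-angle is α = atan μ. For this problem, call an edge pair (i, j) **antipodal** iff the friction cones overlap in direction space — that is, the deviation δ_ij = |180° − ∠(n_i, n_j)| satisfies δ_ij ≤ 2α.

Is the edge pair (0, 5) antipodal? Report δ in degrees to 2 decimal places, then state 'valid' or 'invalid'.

δ = 99.91°, invalid

α = atan 0.75 = 36.87°;  2α = 73.74°
edge 0: e_0 = (-1.63, +1.45);  n_0 = (+0.6646, +0.7472)
edge 5: e_5 = (+2.45, +3.96);  n_5 = (+0.8504, -0.5261)
∠(n_0, n_5) = 80.09°
δ = |180° − 80.09°| = 99.91°
99.91° > 2α = 73.74°  →  invalid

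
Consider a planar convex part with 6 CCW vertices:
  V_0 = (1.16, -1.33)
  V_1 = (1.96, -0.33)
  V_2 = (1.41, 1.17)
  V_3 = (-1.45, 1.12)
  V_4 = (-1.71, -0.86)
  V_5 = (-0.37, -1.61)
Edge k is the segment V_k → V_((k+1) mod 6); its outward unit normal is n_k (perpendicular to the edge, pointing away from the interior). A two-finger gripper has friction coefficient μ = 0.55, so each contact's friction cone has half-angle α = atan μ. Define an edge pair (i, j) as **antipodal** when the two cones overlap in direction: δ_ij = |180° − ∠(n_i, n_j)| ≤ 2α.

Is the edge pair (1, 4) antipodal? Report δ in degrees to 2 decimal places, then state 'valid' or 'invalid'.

α = atan 0.55 = 28.81°;  2α = 57.62°
edge 1: e_1 = (-0.55, +1.50);  n_1 = (+0.9389, +0.3443)
edge 4: e_4 = (+1.34, -0.75);  n_4 = (-0.4884, -0.8726)
∠(n_1, n_4) = 139.37°
δ = |180° − 139.37°| = 40.63°
40.63° ≤ 2α = 57.62°  →  valid

δ = 40.63°, valid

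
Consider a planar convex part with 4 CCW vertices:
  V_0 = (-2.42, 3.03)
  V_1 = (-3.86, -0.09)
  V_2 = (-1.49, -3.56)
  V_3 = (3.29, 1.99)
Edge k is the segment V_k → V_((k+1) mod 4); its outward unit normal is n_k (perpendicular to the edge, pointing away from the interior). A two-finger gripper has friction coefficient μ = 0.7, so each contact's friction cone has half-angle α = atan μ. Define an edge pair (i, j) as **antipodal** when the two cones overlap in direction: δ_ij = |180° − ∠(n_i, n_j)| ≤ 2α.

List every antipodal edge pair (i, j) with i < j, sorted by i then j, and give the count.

count = 3; pairs: (0,2), (1,3), (2,3)

α = atan 0.7 = 34.99°;  2α = 69.98°
n_0 = (-0.9080, +0.4191)
n_1 = (-0.8258, -0.5640)
n_2 = (+0.7577, -0.6526)
n_3 = (+0.1792, +0.9838)
  (0,1): δ = 120.89°  ·
  (0,2): δ = 15.96°  ✓
  (0,3): δ = 104.45°  ·
  (1,2): δ = 75.07°  ·
  (1,3): δ = 45.34°  ✓
  (2,3): δ = 59.59°  ✓
antipodal pairs: 3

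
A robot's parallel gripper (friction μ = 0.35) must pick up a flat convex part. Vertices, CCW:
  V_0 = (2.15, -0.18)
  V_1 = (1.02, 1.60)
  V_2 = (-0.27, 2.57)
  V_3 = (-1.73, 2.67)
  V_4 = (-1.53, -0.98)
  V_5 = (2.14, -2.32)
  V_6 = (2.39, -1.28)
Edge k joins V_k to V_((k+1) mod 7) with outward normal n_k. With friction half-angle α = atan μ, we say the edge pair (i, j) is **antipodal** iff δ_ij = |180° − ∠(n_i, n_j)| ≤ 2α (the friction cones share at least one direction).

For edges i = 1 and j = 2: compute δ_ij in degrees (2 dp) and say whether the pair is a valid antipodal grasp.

α = atan 0.35 = 19.29°;  2α = 38.58°
edge 1: e_1 = (-1.29, +0.97);  n_1 = (+0.6010, +0.7993)
edge 2: e_2 = (-1.46, +0.10);  n_2 = (+0.0683, +0.9977)
∠(n_1, n_2) = 33.02°
δ = |180° − 33.02°| = 146.98°
146.98° > 2α = 38.58°  →  invalid

δ = 146.98°, invalid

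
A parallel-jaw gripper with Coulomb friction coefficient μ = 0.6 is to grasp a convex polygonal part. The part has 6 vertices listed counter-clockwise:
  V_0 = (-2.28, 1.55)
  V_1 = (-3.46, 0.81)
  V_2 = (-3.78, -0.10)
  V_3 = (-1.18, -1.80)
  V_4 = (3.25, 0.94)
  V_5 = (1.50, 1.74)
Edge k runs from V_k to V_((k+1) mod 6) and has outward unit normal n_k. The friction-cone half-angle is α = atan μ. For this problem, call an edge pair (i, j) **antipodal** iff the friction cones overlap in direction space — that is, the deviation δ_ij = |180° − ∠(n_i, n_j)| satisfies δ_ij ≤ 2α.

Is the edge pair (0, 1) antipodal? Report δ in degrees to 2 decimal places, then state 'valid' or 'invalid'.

δ = 141.47°, invalid

α = atan 0.6 = 30.96°;  2α = 61.93°
edge 0: e_0 = (-1.18, -0.74);  n_0 = (-0.5313, +0.8472)
edge 1: e_1 = (-0.32, -0.91);  n_1 = (-0.9434, +0.3317)
∠(n_0, n_1) = 38.53°
δ = |180° − 38.53°| = 141.47°
141.47° > 2α = 61.93°  →  invalid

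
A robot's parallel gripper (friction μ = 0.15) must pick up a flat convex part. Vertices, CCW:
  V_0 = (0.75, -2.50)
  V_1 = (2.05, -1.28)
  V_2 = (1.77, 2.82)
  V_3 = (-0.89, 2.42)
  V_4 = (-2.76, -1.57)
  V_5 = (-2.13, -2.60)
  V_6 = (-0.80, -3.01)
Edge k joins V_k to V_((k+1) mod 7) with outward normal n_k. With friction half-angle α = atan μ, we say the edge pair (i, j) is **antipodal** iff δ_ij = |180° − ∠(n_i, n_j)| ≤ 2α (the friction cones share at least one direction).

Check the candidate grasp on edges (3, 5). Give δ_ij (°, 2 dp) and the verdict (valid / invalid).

δ = 82.02°, invalid

α = atan 0.15 = 8.53°;  2α = 17.06°
edge 3: e_3 = (-1.87, -3.99);  n_3 = (-0.9055, +0.4244)
edge 5: e_5 = (+1.33, -0.41);  n_5 = (-0.2946, -0.9556)
∠(n_3, n_5) = 97.98°
δ = |180° − 97.98°| = 82.02°
82.02° > 2α = 17.06°  →  invalid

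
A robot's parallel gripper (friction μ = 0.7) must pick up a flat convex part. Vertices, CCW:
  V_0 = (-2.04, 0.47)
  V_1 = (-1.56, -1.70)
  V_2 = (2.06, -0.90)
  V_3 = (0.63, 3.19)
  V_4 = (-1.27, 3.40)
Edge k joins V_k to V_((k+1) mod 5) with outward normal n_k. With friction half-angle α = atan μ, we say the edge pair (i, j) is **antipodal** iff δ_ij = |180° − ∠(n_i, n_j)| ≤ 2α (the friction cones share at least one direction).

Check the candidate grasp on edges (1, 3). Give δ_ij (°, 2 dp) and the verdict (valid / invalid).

δ = 18.77°, valid

α = atan 0.7 = 34.99°;  2α = 69.98°
edge 1: e_1 = (+3.62, +0.80);  n_1 = (+0.2158, -0.9764)
edge 3: e_3 = (-1.90, +0.21);  n_3 = (+0.1099, +0.9939)
∠(n_1, n_3) = 161.23°
δ = |180° − 161.23°| = 18.77°
18.77° ≤ 2α = 69.98°  →  valid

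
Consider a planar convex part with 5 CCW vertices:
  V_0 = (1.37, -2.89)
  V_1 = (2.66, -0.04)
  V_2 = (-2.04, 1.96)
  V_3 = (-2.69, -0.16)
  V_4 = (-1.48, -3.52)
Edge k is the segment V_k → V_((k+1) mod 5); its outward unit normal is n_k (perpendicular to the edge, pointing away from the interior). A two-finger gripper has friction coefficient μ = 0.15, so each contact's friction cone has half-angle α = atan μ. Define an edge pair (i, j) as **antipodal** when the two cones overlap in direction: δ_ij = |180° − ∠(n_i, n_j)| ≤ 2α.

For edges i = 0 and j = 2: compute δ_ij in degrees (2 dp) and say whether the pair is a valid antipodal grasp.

δ = 7.31°, valid

α = atan 0.15 = 8.53°;  2α = 17.06°
edge 0: e_0 = (+1.29, +2.85);  n_0 = (+0.9110, -0.4124)
edge 2: e_2 = (-0.65, -2.12);  n_2 = (-0.9561, +0.2931)
∠(n_0, n_2) = 172.69°
δ = |180° − 172.69°| = 7.31°
7.31° ≤ 2α = 17.06°  →  valid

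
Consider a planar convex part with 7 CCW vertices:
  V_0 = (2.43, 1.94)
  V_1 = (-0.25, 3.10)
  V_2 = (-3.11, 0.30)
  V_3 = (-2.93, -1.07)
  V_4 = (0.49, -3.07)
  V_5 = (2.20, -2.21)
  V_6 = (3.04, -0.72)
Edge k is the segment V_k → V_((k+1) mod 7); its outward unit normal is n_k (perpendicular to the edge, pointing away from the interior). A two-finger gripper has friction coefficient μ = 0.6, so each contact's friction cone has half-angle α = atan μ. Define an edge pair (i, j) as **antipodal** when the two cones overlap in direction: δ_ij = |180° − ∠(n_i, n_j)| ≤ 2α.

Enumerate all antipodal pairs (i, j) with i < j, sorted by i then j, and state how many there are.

α = atan 0.6 = 30.96°;  2α = 61.93°
n_0 = (+0.3972, +0.9177)
n_1 = (-0.6996, +0.7146)
n_2 = (-0.9915, -0.1303)
n_3 = (-0.5048, -0.8632)
n_4 = (+0.4493, -0.8934)
n_5 = (+0.8711, -0.4911)
n_6 = (+0.9747, +0.2235)
  (0,1): δ = 112.20°  ·
  (0,2): δ = 59.11°  ✓
  (0,3): δ = 6.91°  ✓
  (0,4): δ = 50.10°  ✓
  (0,5): δ = 83.99°  ·
  (0,6): δ = 126.32°  ·
  (1,2): δ = 126.91°  ·
  (1,3): δ = 74.71°  ·
  (1,4): δ = 17.69°  ✓
  (1,5): δ = 16.19°  ✓
  (1,6): δ = 58.52°  ✓
  (2,3): δ = 127.80°  ·
  (2,4): δ = 70.79°  ·
  (2,5): δ = 36.90°  ✓
  (2,6): δ = 5.43°  ✓
  (3,4): δ = 122.98°  ·
  (3,5): δ = 89.09°  ·
  (3,6): δ = 46.77°  ✓
  (4,5): δ = 146.11°  ·
  (4,6): δ = 103.78°  ·
  (5,6): δ = 137.67°  ·
antipodal pairs: 9

count = 9; pairs: (0,2), (0,3), (0,4), (1,4), (1,5), (1,6), (2,5), (2,6), (3,6)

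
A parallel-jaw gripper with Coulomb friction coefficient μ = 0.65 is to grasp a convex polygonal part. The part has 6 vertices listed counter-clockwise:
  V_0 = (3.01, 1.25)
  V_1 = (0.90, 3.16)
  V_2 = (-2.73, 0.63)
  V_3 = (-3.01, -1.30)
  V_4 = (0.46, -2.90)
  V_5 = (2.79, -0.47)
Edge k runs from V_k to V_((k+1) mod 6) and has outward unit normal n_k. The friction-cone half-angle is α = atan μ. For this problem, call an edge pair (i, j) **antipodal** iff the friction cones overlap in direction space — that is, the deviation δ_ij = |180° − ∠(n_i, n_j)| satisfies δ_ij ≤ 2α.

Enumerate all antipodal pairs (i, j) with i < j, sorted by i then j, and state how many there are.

α = atan 0.65 = 33.02°;  2α = 66.05°
n_0 = (+0.6711, +0.7414)
n_1 = (-0.5718, +0.8204)
n_2 = (-0.9896, +0.1436)
n_3 = (-0.4187, -0.9081)
n_4 = (+0.7218, -0.6921)
n_5 = (+0.9919, -0.1269)
  (0,1): δ = 102.97°  ·
  (0,2): δ = 56.10°  ✓
  (0,3): δ = 17.40°  ✓
  (0,4): δ = 88.36°  ·
  (0,5): δ = 124.86°  ·
  (1,2): δ = 133.13°  ·
  (1,3): δ = 59.63°  ✓
  (1,4): δ = 11.33°  ✓
  (1,5): δ = 47.84°  ✓
  (2,3): δ = 106.50°  ·
  (2,4): δ = 35.54°  ✓
  (2,5): δ = 0.97°  ✓
  (3,4): δ = 109.04°  ·
  (3,5): δ = 72.53°  ·
  (4,5): δ = 143.49°  ·
antipodal pairs: 7

count = 7; pairs: (0,2), (0,3), (1,3), (1,4), (1,5), (2,4), (2,5)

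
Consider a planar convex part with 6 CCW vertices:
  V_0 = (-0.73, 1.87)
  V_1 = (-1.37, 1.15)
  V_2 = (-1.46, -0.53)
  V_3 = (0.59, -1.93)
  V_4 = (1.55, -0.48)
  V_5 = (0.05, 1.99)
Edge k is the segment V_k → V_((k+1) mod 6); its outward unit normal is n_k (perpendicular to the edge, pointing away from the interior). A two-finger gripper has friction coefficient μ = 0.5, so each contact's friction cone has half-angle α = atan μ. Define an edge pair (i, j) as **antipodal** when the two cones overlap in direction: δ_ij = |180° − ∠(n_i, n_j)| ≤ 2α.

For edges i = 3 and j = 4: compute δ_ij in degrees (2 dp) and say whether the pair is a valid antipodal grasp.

α = atan 0.5 = 26.57°;  2α = 53.13°
edge 3: e_3 = (+0.96, +1.45);  n_3 = (+0.8338, -0.5520)
edge 4: e_4 = (-1.50, +2.47);  n_4 = (+0.8547, +0.5191)
∠(n_3, n_4) = 64.78°
δ = |180° − 64.78°| = 115.22°
115.22° > 2α = 53.13°  →  invalid

δ = 115.22°, invalid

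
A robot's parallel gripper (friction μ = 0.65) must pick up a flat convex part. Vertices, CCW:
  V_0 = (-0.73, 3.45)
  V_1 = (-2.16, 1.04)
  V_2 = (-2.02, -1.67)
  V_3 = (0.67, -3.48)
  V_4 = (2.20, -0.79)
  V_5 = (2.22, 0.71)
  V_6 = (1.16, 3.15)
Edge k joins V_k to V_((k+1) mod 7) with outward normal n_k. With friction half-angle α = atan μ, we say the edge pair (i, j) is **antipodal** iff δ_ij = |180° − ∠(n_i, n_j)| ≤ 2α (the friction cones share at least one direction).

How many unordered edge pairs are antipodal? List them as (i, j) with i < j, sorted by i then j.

count = 9; pairs: (0,3), (0,4), (0,5), (1,3), (1,4), (1,5), (2,4), (2,5), (2,6)

α = atan 0.65 = 33.02°;  2α = 66.05°
n_0 = (-0.8600, +0.5103)
n_1 = (-0.9987, -0.0516)
n_2 = (-0.5583, -0.8297)
n_3 = (+0.8692, -0.4944)
n_4 = (+0.9999, -0.0133)
n_5 = (+0.9172, +0.3985)
n_6 = (+0.1568, +0.9876)
  (0,1): δ = 146.36°  ·
  (0,2): δ = 93.25°  ·
  (0,3): δ = 1.05°  ✓
  (0,4): δ = 29.92°  ✓
  (0,5): δ = 54.16°  ✓
  (0,6): δ = 111.66°  ·
  (1,2): δ = 126.89°  ·
  (1,3): δ = 32.59°  ✓
  (1,4): δ = 3.72°  ✓
  (1,5): δ = 20.52°  ✓
  (1,6): δ = 78.02°  ·
  (2,3): δ = 85.69°  ·
  (2,4): δ = 56.83°  ✓
  (2,5): δ = 32.58°  ✓
  (2,6): δ = 24.92°  ✓
  (3,4): δ = 151.13°  ·
  (3,5): δ = 126.89°  ·
  (3,6): δ = 69.39°  ·
  (4,5): δ = 155.75°  ·
  (4,6): δ = 98.26°  ·
  (5,6): δ = 122.50°  ·
antipodal pairs: 9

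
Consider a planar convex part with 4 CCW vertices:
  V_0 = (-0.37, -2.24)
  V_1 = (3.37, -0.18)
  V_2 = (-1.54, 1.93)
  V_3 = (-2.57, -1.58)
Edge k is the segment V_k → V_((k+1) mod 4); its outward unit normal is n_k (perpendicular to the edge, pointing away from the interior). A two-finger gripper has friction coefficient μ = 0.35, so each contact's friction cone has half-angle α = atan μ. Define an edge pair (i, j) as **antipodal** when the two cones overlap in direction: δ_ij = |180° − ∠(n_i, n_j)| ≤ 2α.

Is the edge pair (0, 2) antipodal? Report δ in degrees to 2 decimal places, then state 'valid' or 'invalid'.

α = atan 0.35 = 19.29°;  2α = 38.58°
edge 0: e_0 = (+3.74, +2.06);  n_0 = (+0.4825, -0.8759)
edge 2: e_2 = (-1.03, -3.51);  n_2 = (-0.9595, +0.2816)
∠(n_0, n_2) = 135.20°
δ = |180° − 135.20°| = 44.80°
44.80° > 2α = 38.58°  →  invalid

δ = 44.80°, invalid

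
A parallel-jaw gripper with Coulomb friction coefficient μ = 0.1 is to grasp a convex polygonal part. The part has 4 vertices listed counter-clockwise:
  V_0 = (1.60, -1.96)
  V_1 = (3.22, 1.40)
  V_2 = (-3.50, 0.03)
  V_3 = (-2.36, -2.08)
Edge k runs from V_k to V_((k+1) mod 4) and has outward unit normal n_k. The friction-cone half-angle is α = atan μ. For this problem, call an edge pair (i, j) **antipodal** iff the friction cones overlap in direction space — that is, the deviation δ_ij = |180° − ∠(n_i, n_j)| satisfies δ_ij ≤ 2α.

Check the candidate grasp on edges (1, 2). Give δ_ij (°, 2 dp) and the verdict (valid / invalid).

α = atan 0.1 = 5.71°;  2α = 11.42°
edge 1: e_1 = (-6.72, -1.37);  n_1 = (-0.1998, +0.9798)
edge 2: e_2 = (+1.14, -2.11);  n_2 = (-0.8798, -0.4753)
∠(n_1, n_2) = 106.86°
δ = |180° − 106.86°| = 73.14°
73.14° > 2α = 11.42°  →  invalid

δ = 73.14°, invalid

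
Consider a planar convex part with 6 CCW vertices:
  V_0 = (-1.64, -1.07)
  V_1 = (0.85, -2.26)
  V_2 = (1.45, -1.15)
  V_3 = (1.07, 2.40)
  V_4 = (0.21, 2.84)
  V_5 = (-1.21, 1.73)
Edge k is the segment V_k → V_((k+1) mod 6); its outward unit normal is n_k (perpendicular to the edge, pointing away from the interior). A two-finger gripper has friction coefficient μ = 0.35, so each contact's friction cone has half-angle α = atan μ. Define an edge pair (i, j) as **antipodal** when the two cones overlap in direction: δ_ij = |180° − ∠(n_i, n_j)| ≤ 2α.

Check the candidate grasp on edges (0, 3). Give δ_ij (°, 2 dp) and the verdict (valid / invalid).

α = atan 0.35 = 19.29°;  2α = 38.58°
edge 0: e_0 = (+2.49, -1.19);  n_0 = (-0.4312, -0.9023)
edge 3: e_3 = (-0.86, +0.44);  n_3 = (+0.4555, +0.8902)
∠(n_0, n_3) = 178.45°
δ = |180° − 178.45°| = 1.55°
1.55° ≤ 2α = 38.58°  →  valid

δ = 1.55°, valid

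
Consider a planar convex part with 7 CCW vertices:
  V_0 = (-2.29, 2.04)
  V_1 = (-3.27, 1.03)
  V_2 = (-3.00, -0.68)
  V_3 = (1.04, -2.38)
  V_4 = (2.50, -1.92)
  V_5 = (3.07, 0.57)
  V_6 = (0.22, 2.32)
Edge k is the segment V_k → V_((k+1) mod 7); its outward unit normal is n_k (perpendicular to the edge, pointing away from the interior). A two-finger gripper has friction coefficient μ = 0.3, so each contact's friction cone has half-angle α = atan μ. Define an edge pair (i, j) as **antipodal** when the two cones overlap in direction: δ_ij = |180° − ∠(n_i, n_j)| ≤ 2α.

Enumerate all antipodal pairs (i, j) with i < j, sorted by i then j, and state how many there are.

count = 6; pairs: (0,3), (0,4), (1,4), (2,5), (2,6), (3,6)

α = atan 0.3 = 16.70°;  2α = 33.40°
n_0 = (-0.7177, +0.6964)
n_1 = (-0.9878, -0.1560)
n_2 = (-0.3879, -0.9217)
n_3 = (+0.3005, -0.9538)
n_4 = (+0.9748, -0.2231)
n_5 = (+0.5233, +0.8522)
n_6 = (-0.1109, +0.9938)
  (0,1): δ = 126.89°  ·
  (0,2): δ = 68.68°  ·
  (0,3): δ = 28.38°  ✓
  (0,4): δ = 31.24°  ✓
  (0,5): δ = 102.58°  ·
  (0,6): δ = 140.50°  ·
  (1,2): δ = 121.79°  ·
  (1,3): δ = 81.48°  ·
  (1,4): δ = 21.87°  ✓
  (1,5): δ = 49.48°  ·
  (1,6): δ = 87.39°  ·
  (2,3): δ = 139.69°  ·
  (2,4): δ = 80.07°  ·
  (2,5): δ = 8.73°  ✓
  (2,6): δ = 29.19°  ✓
  (3,4): δ = 120.38°  ·
  (3,5): δ = 49.04°  ·
  (3,6): δ = 11.12°  ✓
  (4,5): δ = 108.66°  ·
  (4,6): δ = 70.74°  ·
  (5,6): δ = 142.08°  ·
antipodal pairs: 6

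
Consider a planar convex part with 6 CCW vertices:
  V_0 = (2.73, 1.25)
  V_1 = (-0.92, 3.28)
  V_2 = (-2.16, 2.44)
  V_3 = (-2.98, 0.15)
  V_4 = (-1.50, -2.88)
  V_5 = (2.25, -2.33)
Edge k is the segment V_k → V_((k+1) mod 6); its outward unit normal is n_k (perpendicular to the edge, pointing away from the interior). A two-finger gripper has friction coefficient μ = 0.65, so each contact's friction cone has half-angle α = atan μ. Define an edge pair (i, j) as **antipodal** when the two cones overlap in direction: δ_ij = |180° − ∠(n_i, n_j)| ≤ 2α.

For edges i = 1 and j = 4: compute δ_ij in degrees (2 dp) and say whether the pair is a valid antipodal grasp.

α = atan 0.65 = 33.02°;  2α = 66.05°
edge 1: e_1 = (-1.24, -0.84);  n_1 = (-0.5608, +0.8279)
edge 4: e_4 = (+3.75, +0.55);  n_4 = (+0.1451, -0.9894)
∠(n_1, n_4) = 154.23°
δ = |180° − 154.23°| = 25.77°
25.77° ≤ 2α = 66.05°  →  valid

δ = 25.77°, valid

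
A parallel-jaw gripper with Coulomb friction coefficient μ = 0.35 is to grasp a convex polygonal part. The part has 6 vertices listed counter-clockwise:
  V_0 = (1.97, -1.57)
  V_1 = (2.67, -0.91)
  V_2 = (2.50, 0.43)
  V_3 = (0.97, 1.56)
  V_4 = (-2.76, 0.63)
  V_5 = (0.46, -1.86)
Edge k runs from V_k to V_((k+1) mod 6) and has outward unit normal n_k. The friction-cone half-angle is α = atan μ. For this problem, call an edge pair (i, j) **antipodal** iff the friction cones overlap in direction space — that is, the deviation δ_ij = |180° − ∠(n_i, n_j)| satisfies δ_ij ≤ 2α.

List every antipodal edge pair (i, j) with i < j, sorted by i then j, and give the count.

count = 3; pairs: (0,3), (2,4), (3,5)

α = atan 0.35 = 19.29°;  2α = 38.58°
n_0 = (+0.6860, -0.7276)
n_1 = (+0.9920, +0.1259)
n_2 = (+0.5941, +0.8044)
n_3 = (-0.2419, +0.9703)
n_4 = (-0.6117, -0.7911)
n_5 = (+0.1886, -0.9821)
  (0,1): δ = 126.09°  ·
  (0,2): δ = 79.76°  ·
  (0,3): δ = 29.32°  ✓
  (0,4): δ = 98.97°  ·
  (0,5): δ = 147.56°  ·
  (1,2): δ = 133.68°  ·
  (1,3): δ = 83.23°  ·
  (1,4): δ = 45.06°  ·
  (1,5): δ = 93.64°  ·
  (2,3): δ = 129.55°  ·
  (2,4): δ = 1.27°  ✓
  (2,5): δ = 47.32°  ·
  (3,4): δ = 51.71°  ·
  (3,5): δ = 3.13°  ✓
  (4,5): δ = 131.41°  ·
antipodal pairs: 3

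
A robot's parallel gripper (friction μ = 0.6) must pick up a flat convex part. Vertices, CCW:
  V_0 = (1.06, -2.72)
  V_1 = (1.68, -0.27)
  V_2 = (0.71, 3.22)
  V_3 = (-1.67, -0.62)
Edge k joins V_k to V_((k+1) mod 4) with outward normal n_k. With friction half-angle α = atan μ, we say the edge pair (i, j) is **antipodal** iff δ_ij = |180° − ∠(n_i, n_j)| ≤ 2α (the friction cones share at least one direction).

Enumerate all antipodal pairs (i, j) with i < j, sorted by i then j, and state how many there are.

count = 3; pairs: (0,2), (1,2), (1,3)

α = atan 0.6 = 30.96°;  2α = 61.93°
n_0 = (+0.9694, -0.2453)
n_1 = (+0.9635, +0.2678)
n_2 = (-0.8500, +0.5268)
n_3 = (-0.6097, -0.7926)
  (0,1): δ = 150.27°  ·
  (0,2): δ = 17.59°  ✓
  (0,3): δ = 66.63°  ·
  (1,2): δ = 47.32°  ✓
  (1,3): δ = 36.90°  ✓
  (2,3): δ = 95.78°  ·
antipodal pairs: 3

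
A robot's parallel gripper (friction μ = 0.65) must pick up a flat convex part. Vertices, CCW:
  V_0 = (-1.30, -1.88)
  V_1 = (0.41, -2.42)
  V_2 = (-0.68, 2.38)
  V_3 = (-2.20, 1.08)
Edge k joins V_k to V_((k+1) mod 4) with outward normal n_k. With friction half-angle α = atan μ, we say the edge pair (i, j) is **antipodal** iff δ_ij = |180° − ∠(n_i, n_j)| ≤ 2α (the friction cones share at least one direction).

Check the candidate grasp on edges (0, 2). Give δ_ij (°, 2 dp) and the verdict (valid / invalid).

α = atan 0.65 = 33.02°;  2α = 66.05°
edge 0: e_0 = (+1.71, -0.54);  n_0 = (-0.3011, -0.9536)
edge 2: e_2 = (-1.52, -1.30);  n_2 = (-0.6500, +0.7600)
∠(n_0, n_2) = 121.94°
δ = |180° − 121.94°| = 58.06°
58.06° ≤ 2α = 66.05°  →  valid

δ = 58.06°, valid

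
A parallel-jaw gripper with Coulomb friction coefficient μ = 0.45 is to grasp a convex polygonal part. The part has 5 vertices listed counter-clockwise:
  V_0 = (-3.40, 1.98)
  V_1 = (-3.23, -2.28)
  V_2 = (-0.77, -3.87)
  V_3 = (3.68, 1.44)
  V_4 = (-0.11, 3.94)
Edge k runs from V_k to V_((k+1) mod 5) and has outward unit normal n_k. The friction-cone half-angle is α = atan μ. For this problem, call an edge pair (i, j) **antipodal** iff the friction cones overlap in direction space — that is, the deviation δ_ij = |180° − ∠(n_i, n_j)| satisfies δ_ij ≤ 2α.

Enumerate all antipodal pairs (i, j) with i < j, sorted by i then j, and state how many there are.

count = 3; pairs: (0,2), (1,3), (2,4)

α = atan 0.45 = 24.23°;  2α = 48.46°
n_0 = (-0.9992, -0.0399)
n_1 = (-0.5428, -0.8398)
n_2 = (+0.7664, -0.6423)
n_3 = (+0.5506, +0.8348)
n_4 = (-0.5118, +0.8591)
  (0,1): δ = 125.16°  ·
  (0,2): δ = 42.25°  ✓
  (0,3): δ = 54.30°  ·
  (0,4): δ = 118.50°  ·
  (1,2): δ = 97.09°  ·
  (1,3): δ = 0.53°  ✓
  (1,4): δ = 63.66°  ·
  (2,3): δ = 83.45°  ·
  (2,4): δ = 19.25°  ✓
  (3,4): δ = 115.81°  ·
antipodal pairs: 3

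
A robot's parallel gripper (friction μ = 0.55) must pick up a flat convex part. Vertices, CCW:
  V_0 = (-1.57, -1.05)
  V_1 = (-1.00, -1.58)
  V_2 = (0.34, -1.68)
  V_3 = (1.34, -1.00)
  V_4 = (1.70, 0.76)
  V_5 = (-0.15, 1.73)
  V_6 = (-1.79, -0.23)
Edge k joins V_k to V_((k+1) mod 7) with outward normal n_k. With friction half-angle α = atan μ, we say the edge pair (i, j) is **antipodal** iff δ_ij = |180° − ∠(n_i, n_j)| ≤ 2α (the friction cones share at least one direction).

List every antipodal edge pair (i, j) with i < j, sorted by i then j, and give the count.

count = 7; pairs: (0,4), (1,4), (1,5), (2,5), (3,5), (3,6), (4,6)

α = atan 0.55 = 28.81°;  2α = 57.62°
n_0 = (-0.6809, -0.7323)
n_1 = (-0.0744, -0.9972)
n_2 = (+0.5623, -0.8269)
n_3 = (+0.9797, -0.2004)
n_4 = (+0.4644, +0.8856)
n_5 = (-0.7669, +0.6417)
n_6 = (-0.9658, -0.2591)
  (0,1): δ = 141.35°  ·
  (0,2): δ = 102.87°  ·
  (0,3): δ = 58.64°  ·
  (0,4): δ = 15.25°  ✓
  (0,5): δ = 93.00°  ·
  (0,6): δ = 147.94°  ·
  (1,2): δ = 141.52°  ·
  (1,3): δ = 97.29°  ·
  (1,4): δ = 23.40°  ✓
  (1,5): δ = 54.35°  ✓
  (1,6): δ = 109.29°  ·
  (2,3): δ = 135.78°  ·
  (2,4): δ = 61.88°  ·
  (2,5): δ = 15.86°  ✓
  (2,6): δ = 70.80°  ·
  (3,4): δ = 106.11°  ·
  (3,5): δ = 28.36°  ✓
  (3,6): δ = 26.58°  ✓
  (4,5): δ = 102.25°  ·
  (4,6): δ = 47.31°  ✓
  (5,6): δ = 125.06°  ·
antipodal pairs: 7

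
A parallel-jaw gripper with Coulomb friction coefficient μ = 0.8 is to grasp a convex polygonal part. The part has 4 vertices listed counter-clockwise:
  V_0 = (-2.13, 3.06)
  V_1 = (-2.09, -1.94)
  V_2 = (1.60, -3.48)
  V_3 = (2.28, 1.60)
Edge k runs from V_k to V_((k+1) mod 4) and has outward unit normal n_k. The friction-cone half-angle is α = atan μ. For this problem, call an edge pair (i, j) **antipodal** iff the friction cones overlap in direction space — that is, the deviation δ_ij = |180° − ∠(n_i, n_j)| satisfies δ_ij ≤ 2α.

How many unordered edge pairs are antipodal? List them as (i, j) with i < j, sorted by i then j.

count = 4; pairs: (0,2), (0,3), (1,2), (1,3)

α = atan 0.8 = 38.66°;  2α = 77.32°
n_0 = (-1.0000, -0.0080)
n_1 = (-0.3851, -0.9229)
n_2 = (+0.9912, -0.1327)
n_3 = (+0.3143, +0.9493)
  (0,1): δ = 113.11°  ·
  (0,2): δ = 8.08°  ✓
  (0,3): δ = 71.22°  ✓
  (1,2): δ = 74.97°  ✓
  (1,3): δ = 4.33°  ✓
  (2,3): δ = 100.69°  ·
antipodal pairs: 4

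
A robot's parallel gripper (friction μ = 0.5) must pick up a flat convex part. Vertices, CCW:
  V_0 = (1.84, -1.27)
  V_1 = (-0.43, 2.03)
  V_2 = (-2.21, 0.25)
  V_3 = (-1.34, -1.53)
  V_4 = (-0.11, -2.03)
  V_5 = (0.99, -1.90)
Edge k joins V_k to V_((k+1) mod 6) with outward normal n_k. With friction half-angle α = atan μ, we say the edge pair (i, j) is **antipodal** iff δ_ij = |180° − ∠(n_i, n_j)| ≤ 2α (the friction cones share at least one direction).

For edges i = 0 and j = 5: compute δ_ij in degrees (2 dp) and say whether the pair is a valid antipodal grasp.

δ = 92.02°, invalid

α = atan 0.5 = 26.57°;  2α = 53.13°
edge 0: e_0 = (-2.27, +3.30);  n_0 = (+0.8239, +0.5667)
edge 5: e_5 = (+0.85, +0.63);  n_5 = (+0.5955, -0.8034)
∠(n_0, n_5) = 87.98°
δ = |180° − 87.98°| = 92.02°
92.02° > 2α = 53.13°  →  invalid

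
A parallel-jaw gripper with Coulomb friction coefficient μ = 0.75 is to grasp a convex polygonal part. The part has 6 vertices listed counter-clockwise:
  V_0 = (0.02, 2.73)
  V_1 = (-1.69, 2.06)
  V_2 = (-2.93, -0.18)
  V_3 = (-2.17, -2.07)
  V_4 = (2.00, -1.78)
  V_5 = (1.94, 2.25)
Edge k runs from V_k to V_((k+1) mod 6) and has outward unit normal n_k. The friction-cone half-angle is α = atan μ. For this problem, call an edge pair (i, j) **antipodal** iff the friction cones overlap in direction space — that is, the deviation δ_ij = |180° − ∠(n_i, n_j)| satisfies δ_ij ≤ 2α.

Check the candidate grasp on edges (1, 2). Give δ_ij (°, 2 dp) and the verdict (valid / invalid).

δ = 129.13°, invalid

α = atan 0.75 = 36.87°;  2α = 73.74°
edge 1: e_1 = (-1.24, -2.24);  n_1 = (-0.8749, +0.4843)
edge 2: e_2 = (+0.76, -1.89);  n_2 = (-0.9278, -0.3731)
∠(n_1, n_2) = 50.87°
δ = |180° − 50.87°| = 129.13°
129.13° > 2α = 73.74°  →  invalid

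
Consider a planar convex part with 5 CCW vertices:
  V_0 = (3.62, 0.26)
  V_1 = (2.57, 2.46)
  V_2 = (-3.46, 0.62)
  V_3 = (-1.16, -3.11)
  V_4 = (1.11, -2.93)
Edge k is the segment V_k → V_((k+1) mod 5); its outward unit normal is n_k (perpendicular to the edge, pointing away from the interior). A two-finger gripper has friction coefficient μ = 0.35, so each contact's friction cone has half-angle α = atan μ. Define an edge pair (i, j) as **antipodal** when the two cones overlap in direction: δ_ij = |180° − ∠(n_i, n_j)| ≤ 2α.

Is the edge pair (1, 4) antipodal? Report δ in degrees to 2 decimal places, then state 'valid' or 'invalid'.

α = atan 0.35 = 19.29°;  2α = 38.58°
edge 1: e_1 = (-6.03, -1.84);  n_1 = (-0.2919, +0.9565)
edge 4: e_4 = (+2.51, +3.19);  n_4 = (+0.7859, -0.6184)
∠(n_1, n_4) = 145.17°
δ = |180° − 145.17°| = 34.83°
34.83° ≤ 2α = 38.58°  →  valid

δ = 34.83°, valid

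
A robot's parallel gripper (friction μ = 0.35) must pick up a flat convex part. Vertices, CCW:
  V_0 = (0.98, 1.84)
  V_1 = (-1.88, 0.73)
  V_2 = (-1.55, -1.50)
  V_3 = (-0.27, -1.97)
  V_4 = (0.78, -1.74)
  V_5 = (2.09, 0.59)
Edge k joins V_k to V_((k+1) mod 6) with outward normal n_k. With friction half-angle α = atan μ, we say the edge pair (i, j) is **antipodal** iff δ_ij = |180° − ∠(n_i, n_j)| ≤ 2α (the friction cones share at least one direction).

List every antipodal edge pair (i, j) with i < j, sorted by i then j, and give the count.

α = atan 0.35 = 19.29°;  2α = 38.58°
n_0 = (-0.3618, +0.9322)
n_1 = (-0.9892, -0.1464)
n_2 = (-0.3447, -0.9387)
n_3 = (+0.2140, -0.9768)
n_4 = (+0.8717, -0.4901)
n_5 = (+0.7477, +0.6640)
  (0,1): δ = 102.79°  ·
  (0,2): δ = 41.37°  ·
  (0,3): δ = 8.86°  ✓
  (0,4): δ = 39.44°  ·
  (0,5): δ = 110.39°  ·
  (1,2): δ = 118.58°  ·
  (1,3): δ = 86.06°  ·
  (1,4): δ = 37.76°  ✓
  (1,5): δ = 33.19°  ✓
  (2,3): δ = 147.48°  ·
  (2,4): δ = 99.18°  ·
  (2,5): δ = 28.23°  ✓
  (3,4): δ = 131.70°  ·
  (3,5): δ = 60.75°  ·
  (4,5): δ = 109.05°  ·
antipodal pairs: 4

count = 4; pairs: (0,3), (1,4), (1,5), (2,5)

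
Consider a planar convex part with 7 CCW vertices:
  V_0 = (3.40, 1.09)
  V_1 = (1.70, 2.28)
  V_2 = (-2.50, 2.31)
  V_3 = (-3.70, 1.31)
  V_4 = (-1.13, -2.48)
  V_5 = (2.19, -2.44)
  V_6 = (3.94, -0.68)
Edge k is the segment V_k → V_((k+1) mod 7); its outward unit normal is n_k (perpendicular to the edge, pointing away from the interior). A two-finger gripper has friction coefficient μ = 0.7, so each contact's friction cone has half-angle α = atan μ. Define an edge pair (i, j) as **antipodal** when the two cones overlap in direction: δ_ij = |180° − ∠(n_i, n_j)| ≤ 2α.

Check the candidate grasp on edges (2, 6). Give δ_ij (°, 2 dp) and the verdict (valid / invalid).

α = atan 0.7 = 34.99°;  2α = 69.98°
edge 2: e_2 = (-1.20, -1.00);  n_2 = (-0.6402, +0.7682)
edge 6: e_6 = (-0.54, +1.77);  n_6 = (+0.9565, +0.2918)
∠(n_2, n_6) = 112.84°
δ = |180° − 112.84°| = 67.16°
67.16° ≤ 2α = 69.98°  →  valid

δ = 67.16°, valid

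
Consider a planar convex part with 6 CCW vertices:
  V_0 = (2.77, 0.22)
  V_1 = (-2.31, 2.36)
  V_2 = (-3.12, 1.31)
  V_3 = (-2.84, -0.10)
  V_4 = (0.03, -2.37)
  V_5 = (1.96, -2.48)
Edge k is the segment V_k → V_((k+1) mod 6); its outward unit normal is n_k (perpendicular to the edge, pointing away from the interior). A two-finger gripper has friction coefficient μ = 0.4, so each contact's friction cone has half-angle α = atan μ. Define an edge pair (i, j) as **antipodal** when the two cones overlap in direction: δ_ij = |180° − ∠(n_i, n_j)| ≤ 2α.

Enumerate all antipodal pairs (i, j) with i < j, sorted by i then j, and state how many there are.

α = atan 0.4 = 21.80°;  2α = 43.60°
n_0 = (+0.3882, +0.9216)
n_1 = (-0.7918, +0.6108)
n_2 = (-0.9808, -0.1948)
n_3 = (-0.6204, -0.7843)
n_4 = (-0.0569, -0.9984)
n_5 = (+0.9578, -0.2873)
  (0,1): δ = 104.80°  ·
  (0,2): δ = 55.92°  ·
  (0,3): δ = 15.50°  ✓
  (0,4): δ = 19.58°  ✓
  (0,5): δ = 96.14°  ·
  (1,2): δ = 131.12°  ·
  (1,3): δ = 90.69°  ·
  (1,4): δ = 55.61°  ·
  (1,5): δ = 20.95°  ✓
  (2,3): δ = 139.57°  ·
  (2,4): δ = 104.49°  ·
  (2,5): δ = 27.93°  ✓
  (3,4): δ = 144.92°  ·
  (3,5): δ = 68.36°  ·
  (4,5): δ = 103.44°  ·
antipodal pairs: 4

count = 4; pairs: (0,3), (0,4), (1,5), (2,5)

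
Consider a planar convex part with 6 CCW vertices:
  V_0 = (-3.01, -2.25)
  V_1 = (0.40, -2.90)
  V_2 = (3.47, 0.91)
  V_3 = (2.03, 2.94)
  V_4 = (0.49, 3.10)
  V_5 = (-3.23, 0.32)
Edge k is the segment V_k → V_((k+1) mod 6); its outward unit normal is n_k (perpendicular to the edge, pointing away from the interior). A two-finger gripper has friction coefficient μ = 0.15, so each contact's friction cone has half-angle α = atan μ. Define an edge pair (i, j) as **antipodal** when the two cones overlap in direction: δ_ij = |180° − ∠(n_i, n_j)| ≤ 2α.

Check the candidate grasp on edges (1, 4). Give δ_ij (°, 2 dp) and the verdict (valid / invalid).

α = atan 0.15 = 8.53°;  2α = 17.06°
edge 1: e_1 = (+3.07, +3.81);  n_1 = (+0.7787, -0.6274)
edge 4: e_4 = (-3.72, -2.78);  n_4 = (-0.5986, +0.8010)
∠(n_1, n_4) = 165.63°
δ = |180° − 165.63°| = 14.37°
14.37° ≤ 2α = 17.06°  →  valid

δ = 14.37°, valid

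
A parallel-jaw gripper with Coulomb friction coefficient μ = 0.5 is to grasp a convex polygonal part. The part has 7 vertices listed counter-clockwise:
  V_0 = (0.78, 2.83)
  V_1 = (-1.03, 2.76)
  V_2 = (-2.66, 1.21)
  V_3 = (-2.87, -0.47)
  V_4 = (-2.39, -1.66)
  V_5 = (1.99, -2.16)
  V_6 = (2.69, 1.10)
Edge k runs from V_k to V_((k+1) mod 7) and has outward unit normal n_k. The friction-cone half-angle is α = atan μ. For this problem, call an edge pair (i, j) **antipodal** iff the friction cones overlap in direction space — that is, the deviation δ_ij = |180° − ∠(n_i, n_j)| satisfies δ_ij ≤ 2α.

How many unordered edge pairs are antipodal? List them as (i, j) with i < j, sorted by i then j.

α = atan 0.5 = 26.57°;  2α = 53.13°
n_0 = (-0.0386, +0.9993)
n_1 = (-0.6891, +0.7247)
n_2 = (-0.9923, +0.1240)
n_3 = (-0.9274, -0.3741)
n_4 = (-0.1134, -0.9935)
n_5 = (+0.9777, -0.2099)
n_6 = (+0.6713, +0.7412)
  (0,1): δ = 138.66°  ·
  (0,2): δ = 99.34°  ·
  (0,3): δ = 70.25°  ·
  (0,4): δ = 8.73°  ✓
  (0,5): δ = 75.67°  ·
  (0,6): δ = 135.62°  ·
  (1,2): δ = 140.68°  ·
  (1,3): δ = 111.59°  ·
  (1,4): δ = 50.07°  ✓
  (1,5): δ = 34.32°  ✓
  (1,6): δ = 94.27°  ·
  (2,3): δ = 150.91°  ·
  (2,4): δ = 89.39°  ·
  (2,5): δ = 4.99°  ✓
  (2,6): δ = 54.96°  ·
  (3,4): δ = 118.48°  ·
  (3,5): δ = 34.09°  ✓
  (3,6): δ = 25.86°  ✓
  (4,5): δ = 95.61°  ·
  (4,6): δ = 35.66°  ✓
  (5,6): δ = 120.05°  ·
antipodal pairs: 7

count = 7; pairs: (0,4), (1,4), (1,5), (2,5), (3,5), (3,6), (4,6)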